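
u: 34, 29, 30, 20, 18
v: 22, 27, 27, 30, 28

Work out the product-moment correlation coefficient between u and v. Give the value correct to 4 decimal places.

-0.8118

n = 5, Σu = 131, Σv = 134, Σu² = 3621, Σv² = 3626, Σuv = 3445
nΣuv − ΣuΣv = 17225 − 17554 = -329
nΣu² − (Σu)² = 18105 − 17161 = 944; nΣv² − (Σv)² = 18130 − 17956 = 174
r = -329 / √(944 × 174) = -329 / 405.2851 ≈ -0.8118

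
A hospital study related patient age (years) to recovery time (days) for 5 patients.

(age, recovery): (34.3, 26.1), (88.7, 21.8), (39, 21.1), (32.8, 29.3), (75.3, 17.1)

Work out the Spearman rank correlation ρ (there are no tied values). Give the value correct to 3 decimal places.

Rank age: 2, 5, 3, 1, 4
Rank recovery: 4, 3, 2, 5, 1
d = rank(age) − rank(recovery): -2, 2, 1, -4, 3; Σd² = 34
ρ = 1 − 6Σd² / [n(n²−1)] = 1 − 6×34 / (5×24) = 1 − 204/120 ≈ -0.700

-0.700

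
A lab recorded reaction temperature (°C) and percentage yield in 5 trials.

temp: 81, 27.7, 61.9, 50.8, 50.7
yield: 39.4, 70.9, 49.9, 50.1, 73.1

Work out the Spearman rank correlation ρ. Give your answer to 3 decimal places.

-0.900

Rank temp: 5, 1, 4, 3, 2
Rank yield: 1, 4, 2, 3, 5
d = rank(temp) − rank(yield): 4, -3, 2, 0, -3; Σd² = 38
ρ = 1 − 6Σd² / [n(n²−1)] = 1 − 6×38 / (5×24) = 1 − 228/120 ≈ -0.900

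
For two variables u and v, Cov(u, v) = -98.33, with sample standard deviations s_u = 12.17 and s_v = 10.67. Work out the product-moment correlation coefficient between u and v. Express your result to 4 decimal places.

r = Cov(u,v) / (s_u · s_v) = -98.33 / (12.17 × 10.67)
  = -98.33 / 129.8539 ≈ -0.7572

-0.7572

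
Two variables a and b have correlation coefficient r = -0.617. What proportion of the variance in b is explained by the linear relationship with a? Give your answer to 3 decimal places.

0.381

r² = (-0.617)² = 0.381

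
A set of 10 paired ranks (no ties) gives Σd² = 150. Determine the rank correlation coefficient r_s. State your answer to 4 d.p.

ρ = 1 − 6Σd² / [n(n²−1)] = 1 − 6×150 / (10×99)
  = 1 − 900/990 = 1 − 0.90909 ≈ 0.0909

0.0909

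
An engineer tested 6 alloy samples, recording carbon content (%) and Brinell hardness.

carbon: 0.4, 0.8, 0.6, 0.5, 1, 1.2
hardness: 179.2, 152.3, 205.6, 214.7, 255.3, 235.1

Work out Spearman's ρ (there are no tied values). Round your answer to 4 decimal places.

Rank carbon: 1, 4, 3, 2, 5, 6
Rank hardness: 2, 1, 3, 4, 6, 5
d = rank(carbon) − rank(hardness): -1, 3, 0, -2, -1, 1; Σd² = 16
ρ = 1 − 6Σd² / [n(n²−1)] = 1 − 6×16 / (6×35) = 1 − 96/210 ≈ 0.5429

0.5429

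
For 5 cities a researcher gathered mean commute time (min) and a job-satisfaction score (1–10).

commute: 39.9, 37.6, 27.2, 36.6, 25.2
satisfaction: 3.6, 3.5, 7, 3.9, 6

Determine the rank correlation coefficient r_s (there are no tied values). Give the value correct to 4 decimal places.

-0.8000

Rank commute: 5, 4, 2, 3, 1
Rank satisfaction: 2, 1, 5, 3, 4
d = rank(commute) − rank(satisfaction): 3, 3, -3, 0, -3; Σd² = 36
ρ = 1 − 6Σd² / [n(n²−1)] = 1 − 6×36 / (5×24) = 1 − 216/120 ≈ -0.8000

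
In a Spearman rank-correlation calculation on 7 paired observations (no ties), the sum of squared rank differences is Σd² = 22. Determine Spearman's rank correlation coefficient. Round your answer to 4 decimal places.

0.6071

ρ = 1 − 6Σd² / [n(n²−1)] = 1 − 6×22 / (7×48)
  = 1 − 132/336 = 1 − 0.39286 ≈ 0.6071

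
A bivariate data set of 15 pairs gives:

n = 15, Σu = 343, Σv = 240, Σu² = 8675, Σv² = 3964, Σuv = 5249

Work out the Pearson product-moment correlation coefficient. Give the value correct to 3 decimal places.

-0.744

r = (nΣuv − ΣuΣv) / √[(nΣu² − (Σu)²)(nΣv² − (Σv)²)]
Numerator: 15×5249 − 343×240 = -3585
Denominator: √[(130125 − 117649)(59460 − 57600)] = √[12476 × 1860] = 4817.1942
r = -3585 / 4817.1942 ≈ -0.744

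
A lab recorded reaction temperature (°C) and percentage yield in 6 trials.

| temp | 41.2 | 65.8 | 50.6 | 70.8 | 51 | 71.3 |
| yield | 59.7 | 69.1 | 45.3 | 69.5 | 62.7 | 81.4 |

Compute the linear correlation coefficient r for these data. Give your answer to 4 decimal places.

n = 6, Σx = 350.7, Σy = 387.7, Σx² = 21284.77, Σy² = 25778.49, Σxy = 23220.72
nΣxy − ΣxΣy = 139324.32 − 135966.39 = 3357.93
nΣx² − (Σx)² = 127708.62 − 122990.49 = 4718.13; nΣy² − (Σy)² = 154670.94 − 150311.29 = 4359.65
r = 3357.93 / √(4718.13 × 4359.65) = 3357.93 / 4535.3495 ≈ 0.7404

0.7404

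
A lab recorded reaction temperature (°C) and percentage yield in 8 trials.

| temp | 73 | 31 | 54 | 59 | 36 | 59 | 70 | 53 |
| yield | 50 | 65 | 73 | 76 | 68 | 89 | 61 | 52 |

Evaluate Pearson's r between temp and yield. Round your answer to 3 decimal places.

n = 8, Σx = 435, Σy = 534, Σx² = 25173, Σy² = 36800, Σxy = 28816
nΣxy − ΣxΣy = 230528 − 232290 = -1762
nΣx² − (Σx)² = 201384 − 189225 = 12159; nΣy² − (Σy)² = 294400 − 285156 = 9244
r = -1762 / √(12159 × 9244) = -1762 / 10601.7827 ≈ -0.166

-0.166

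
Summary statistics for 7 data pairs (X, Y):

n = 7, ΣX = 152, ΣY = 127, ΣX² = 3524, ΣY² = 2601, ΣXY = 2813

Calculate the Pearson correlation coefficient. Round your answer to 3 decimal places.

r = (nΣXY − ΣXΣY) / √[(nΣX² − (ΣX)²)(nΣY² − (ΣY)²)]
Numerator: 7×2813 − 152×127 = 387
Denominator: √[(24668 − 23104)(18207 − 16129)] = √[1564 × 2078] = 1802.7734
r = 387 / 1802.7734 ≈ 0.215

0.215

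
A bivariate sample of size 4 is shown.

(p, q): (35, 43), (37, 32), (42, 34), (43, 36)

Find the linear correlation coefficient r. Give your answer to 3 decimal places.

n = 4, Σp = 157, Σq = 145, Σp² = 6207, Σq² = 5325, Σpq = 5665
nΣpq − ΣpΣq = 22660 − 22765 = -105
nΣp² − (Σp)² = 24828 − 24649 = 179; nΣq² − (Σq)² = 21300 − 21025 = 275
r = -105 / √(179 × 275) = -105 / 221.8671 ≈ -0.473

-0.473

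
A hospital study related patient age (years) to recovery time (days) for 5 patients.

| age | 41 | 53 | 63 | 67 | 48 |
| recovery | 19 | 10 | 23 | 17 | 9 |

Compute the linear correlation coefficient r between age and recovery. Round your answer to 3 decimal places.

n = 5, Σx = 272, Σy = 78, Σx² = 15252, Σy² = 1360, Σxy = 4329
nΣxy − ΣxΣy = 21645 − 21216 = 429
nΣx² − (Σx)² = 76260 − 73984 = 2276; nΣy² − (Σy)² = 6800 − 6084 = 716
r = 429 / √(2276 × 716) = 429 / 1276.5641 ≈ 0.336

0.336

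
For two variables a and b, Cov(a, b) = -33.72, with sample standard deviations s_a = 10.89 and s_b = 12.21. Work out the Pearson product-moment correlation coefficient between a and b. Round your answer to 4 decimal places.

r = Cov(a,b) / (s_a · s_b) = -33.72 / (10.89 × 12.21)
  = -33.72 / 132.9669 ≈ -0.2536

-0.2536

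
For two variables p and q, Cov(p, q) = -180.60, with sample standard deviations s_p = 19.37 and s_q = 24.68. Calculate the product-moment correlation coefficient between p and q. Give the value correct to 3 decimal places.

r = Cov(p,q) / (s_p · s_q) = -180.60 / (19.37 × 24.68)
  = -180.60 / 478.0516 ≈ -0.378

-0.378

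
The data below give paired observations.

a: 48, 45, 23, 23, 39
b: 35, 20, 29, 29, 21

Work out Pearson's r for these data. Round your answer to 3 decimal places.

n = 5, Σa = 178, Σb = 134, Σa² = 6908, Σb² = 3748, Σab = 4733
nΣab − ΣaΣb = 23665 − 23852 = -187
nΣa² − (Σa)² = 34540 − 31684 = 2856; nΣb² − (Σb)² = 18740 − 17956 = 784
r = -187 / √(2856 × 784) = -187 / 1496.3636 ≈ -0.125

-0.125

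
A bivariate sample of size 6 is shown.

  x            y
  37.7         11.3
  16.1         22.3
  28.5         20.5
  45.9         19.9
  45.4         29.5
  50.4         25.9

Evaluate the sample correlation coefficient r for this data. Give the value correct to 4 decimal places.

n = 6, Σx = 224, Σy = 129.4, Σx² = 9200.88, Σy² = 2982.3, Σxy = 4927.36
nΣxy − ΣxΣy = 29564.16 − 28985.6 = 578.56
nΣx² − (Σx)² = 55205.28 − 50176 = 5029.28; nΣy² − (Σy)² = 17893.8 − 16744.36 = 1149.44
r = 578.56 / √(5029.28 × 1149.44) = 578.56 / 2404.3410 ≈ 0.2406

0.2406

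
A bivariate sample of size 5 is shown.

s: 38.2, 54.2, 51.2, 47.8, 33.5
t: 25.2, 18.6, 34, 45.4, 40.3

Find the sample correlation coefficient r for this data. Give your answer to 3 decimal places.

-0.319

n = 5, Σs = 224.9, Σt = 163.5, Σs² = 10425.41, Σt² = 5822.25, Σst = 7231.73
nΣst − ΣsΣt = 36158.65 − 36771.15 = -612.5
nΣs² − (Σs)² = 52127.05 − 50580.01 = 1547.04; nΣt² − (Σt)² = 29111.25 − 26732.25 = 2379
r = -612.5 / √(1547.04 × 2379) = -612.5 / 1918.4390 ≈ -0.319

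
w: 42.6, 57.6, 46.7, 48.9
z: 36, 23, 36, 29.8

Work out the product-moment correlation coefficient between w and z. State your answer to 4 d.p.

n = 4, Σw = 195.8, Σz = 124.8, Σw² = 9704.62, Σz² = 4009.04, Σwz = 5996.82
nΣwz − ΣwΣz = 23987.28 − 24435.84 = -448.56
nΣw² − (Σw)² = 38818.48 − 38337.64 = 480.84; nΣz² − (Σz)² = 16036.16 − 15575.04 = 461.12
r = -448.56 / √(480.84 × 461.12) = -448.56 / 470.8768 ≈ -0.9526

-0.9526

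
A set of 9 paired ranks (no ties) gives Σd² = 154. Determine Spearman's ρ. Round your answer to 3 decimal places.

-0.283

ρ = 1 − 6Σd² / [n(n²−1)] = 1 − 6×154 / (9×80)
  = 1 − 924/720 = 1 − 1.2833 ≈ -0.283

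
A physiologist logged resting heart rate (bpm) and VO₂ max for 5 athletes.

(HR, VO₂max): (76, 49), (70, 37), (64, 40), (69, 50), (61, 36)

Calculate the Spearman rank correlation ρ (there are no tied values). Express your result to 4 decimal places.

0.5000

Rank HR: 5, 4, 2, 3, 1
Rank VO₂max: 4, 2, 3, 5, 1
d = rank(HR) − rank(VO₂max): 1, 2, -1, -2, 0; Σd² = 10
ρ = 1 − 6Σd² / [n(n²−1)] = 1 − 6×10 / (5×24) = 1 − 60/120 ≈ 0.5000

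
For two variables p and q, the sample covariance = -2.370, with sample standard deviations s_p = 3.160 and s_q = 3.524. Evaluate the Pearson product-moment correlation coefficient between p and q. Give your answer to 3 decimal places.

-0.213

r = Cov(p,q) / (s_p · s_q) = -2.370 / (3.160 × 3.524)
  = -2.370 / 11.1358 ≈ -0.213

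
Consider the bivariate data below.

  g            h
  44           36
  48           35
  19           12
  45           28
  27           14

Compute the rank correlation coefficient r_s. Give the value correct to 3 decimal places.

0.700

Rank g: 3, 5, 1, 4, 2
Rank h: 5, 4, 1, 3, 2
d = rank(g) − rank(h): -2, 1, 0, 1, 0; Σd² = 6
ρ = 1 − 6Σd² / [n(n²−1)] = 1 − 6×6 / (5×24) = 1 − 36/120 ≈ 0.700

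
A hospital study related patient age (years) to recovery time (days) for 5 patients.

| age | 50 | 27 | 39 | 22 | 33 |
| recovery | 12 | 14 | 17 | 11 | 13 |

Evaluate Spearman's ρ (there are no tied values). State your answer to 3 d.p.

Rank age: 5, 2, 4, 1, 3
Rank recovery: 2, 4, 5, 1, 3
d = rank(age) − rank(recovery): 3, -2, -1, 0, 0; Σd² = 14
ρ = 1 − 6Σd² / [n(n²−1)] = 1 − 6×14 / (5×24) = 1 − 84/120 ≈ 0.300

0.300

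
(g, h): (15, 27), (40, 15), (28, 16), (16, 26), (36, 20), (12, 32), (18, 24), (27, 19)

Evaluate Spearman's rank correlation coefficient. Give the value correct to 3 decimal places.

-0.929

Rank g: 2, 8, 6, 3, 7, 1, 4, 5
Rank h: 7, 1, 2, 6, 4, 8, 5, 3
d = rank(g) − rank(h): -5, 7, 4, -3, 3, -7, -1, 2; Σd² = 162
ρ = 1 − 6Σd² / [n(n²−1)] = 1 − 6×162 / (8×63) = 1 − 972/504 ≈ -0.929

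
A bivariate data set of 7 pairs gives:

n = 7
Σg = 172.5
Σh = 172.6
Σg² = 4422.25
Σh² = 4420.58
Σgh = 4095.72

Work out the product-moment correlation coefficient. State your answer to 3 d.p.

-0.938

r = (nΣgh − ΣgΣh) / √[(nΣg² − (Σg)²)(nΣh² − (Σh)²)]
Numerator: 7×4095.72 − 172.5×172.6 = -1103.46
Denominator: √[(30955.75 − 29756.25)(30944.06 − 29790.76)] = √[1199.5 × 1153.3] = 1176.1732
r = -1103.46 / 1176.1732 ≈ -0.938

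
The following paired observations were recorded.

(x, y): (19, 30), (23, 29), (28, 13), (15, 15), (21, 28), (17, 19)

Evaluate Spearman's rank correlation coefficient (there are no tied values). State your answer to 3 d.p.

Rank x: 3, 5, 6, 1, 4, 2
Rank y: 6, 5, 1, 2, 4, 3
d = rank(x) − rank(y): -3, 0, 5, -1, 0, -1; Σd² = 36
ρ = 1 − 6Σd² / [n(n²−1)] = 1 − 6×36 / (6×35) = 1 − 216/210 ≈ -0.029

-0.029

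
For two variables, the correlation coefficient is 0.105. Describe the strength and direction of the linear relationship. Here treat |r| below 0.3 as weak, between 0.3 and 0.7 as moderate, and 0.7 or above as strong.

weak positive

r = 0.105 > 0 so the relationship is positive.
|r| = 0.105, which falls in the weak range.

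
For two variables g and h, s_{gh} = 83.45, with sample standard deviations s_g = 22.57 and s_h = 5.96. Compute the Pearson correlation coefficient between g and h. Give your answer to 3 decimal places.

r = Cov(g,h) / (s_g · s_h) = 83.45 / (22.57 × 5.96)
  = 83.45 / 134.5172 ≈ 0.620

0.620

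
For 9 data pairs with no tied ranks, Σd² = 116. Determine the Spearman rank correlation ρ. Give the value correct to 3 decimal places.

ρ = 1 − 6Σd² / [n(n²−1)] = 1 − 6×116 / (9×80)
  = 1 − 696/720 = 1 − 0.9667 ≈ 0.033

0.033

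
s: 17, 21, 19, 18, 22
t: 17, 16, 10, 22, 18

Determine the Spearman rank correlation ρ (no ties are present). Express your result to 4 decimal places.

Rank s: 1, 4, 3, 2, 5
Rank t: 3, 2, 1, 5, 4
d = rank(s) − rank(t): -2, 2, 2, -3, 1; Σd² = 22
ρ = 1 − 6Σd² / [n(n²−1)] = 1 − 6×22 / (5×24) = 1 − 132/120 ≈ -0.1000

-0.1000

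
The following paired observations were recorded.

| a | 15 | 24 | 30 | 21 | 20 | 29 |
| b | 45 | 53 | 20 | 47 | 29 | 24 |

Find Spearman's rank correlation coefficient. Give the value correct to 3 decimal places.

Rank a: 1, 4, 6, 3, 2, 5
Rank b: 4, 6, 1, 5, 3, 2
d = rank(a) − rank(b): -3, -2, 5, -2, -1, 3; Σd² = 52
ρ = 1 − 6Σd² / [n(n²−1)] = 1 − 6×52 / (6×35) = 1 − 312/210 ≈ -0.486

-0.486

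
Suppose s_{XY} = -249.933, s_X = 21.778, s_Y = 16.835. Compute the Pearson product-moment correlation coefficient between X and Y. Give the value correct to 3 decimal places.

r = Cov(X,Y) / (s_X · s_Y) = -249.933 / (21.778 × 16.835)
  = -249.933 / 366.6326 ≈ -0.682

-0.682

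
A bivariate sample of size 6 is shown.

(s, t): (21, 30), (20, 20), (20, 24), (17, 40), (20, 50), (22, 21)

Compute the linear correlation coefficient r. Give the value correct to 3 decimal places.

-0.480

n = 6, Σs = 120, Σt = 185, Σs² = 2414, Σt² = 6417, Σst = 3652
nΣst − ΣsΣt = 21912 − 22200 = -288
nΣs² − (Σs)² = 14484 − 14400 = 84; nΣt² − (Σt)² = 38502 − 34225 = 4277
r = -288 / √(84 × 4277) = -288 / 599.3897 ≈ -0.480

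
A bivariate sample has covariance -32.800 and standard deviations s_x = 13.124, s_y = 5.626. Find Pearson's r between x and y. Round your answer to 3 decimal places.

-0.444

r = Cov(x,y) / (s_x · s_y) = -32.800 / (13.124 × 5.626)
  = -32.800 / 73.8356 ≈ -0.444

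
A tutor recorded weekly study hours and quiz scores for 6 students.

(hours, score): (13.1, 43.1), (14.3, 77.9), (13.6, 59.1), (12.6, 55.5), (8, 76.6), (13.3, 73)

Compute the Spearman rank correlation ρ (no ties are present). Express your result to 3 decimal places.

0.314

Rank hours: 3, 6, 5, 2, 1, 4
Rank score: 1, 6, 3, 2, 5, 4
d = rank(hours) − rank(score): 2, 0, 2, 0, -4, 0; Σd² = 24
ρ = 1 − 6Σd² / [n(n²−1)] = 1 − 6×24 / (6×35) = 1 − 144/210 ≈ 0.314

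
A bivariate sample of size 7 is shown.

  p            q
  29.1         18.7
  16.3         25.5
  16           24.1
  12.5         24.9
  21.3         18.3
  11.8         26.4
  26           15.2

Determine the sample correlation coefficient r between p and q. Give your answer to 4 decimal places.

-0.8887

n = 7, Σp = 133, Σq = 153.1, Σp² = 2793.68, Σq² = 3463.65, Σpq = 2753.18
nΣpq − ΣpΣq = 19272.26 − 20362.3 = -1090.04
nΣp² − (Σp)² = 19555.76 − 17689 = 1866.76; nΣq² − (Σq)² = 24245.55 − 23439.61 = 805.94
r = -1090.04 / √(1866.76 × 805.94) = -1090.04 / 1226.5792 ≈ -0.8887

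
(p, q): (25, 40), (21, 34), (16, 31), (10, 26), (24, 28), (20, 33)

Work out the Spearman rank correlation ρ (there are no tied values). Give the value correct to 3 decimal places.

0.657

Rank p: 6, 4, 2, 1, 5, 3
Rank q: 6, 5, 3, 1, 2, 4
d = rank(p) − rank(q): 0, -1, -1, 0, 3, -1; Σd² = 12
ρ = 1 − 6Σd² / [n(n²−1)] = 1 − 6×12 / (6×35) = 1 − 72/210 ≈ 0.657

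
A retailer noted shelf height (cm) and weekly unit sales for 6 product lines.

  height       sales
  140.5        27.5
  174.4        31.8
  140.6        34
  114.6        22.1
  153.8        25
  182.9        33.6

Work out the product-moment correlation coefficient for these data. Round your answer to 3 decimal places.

0.681

n = 6, Σx = 906.8, Σy = 174, Σx² = 140163.98, Σy² = 5165.86, Σxy = 26713.17
nΣxy − ΣxΣy = 160279.02 − 157783.2 = 2495.82
nΣx² − (Σx)² = 840983.88 − 822286.24 = 18697.64; nΣy² − (Σy)² = 30995.16 − 30276 = 719.16
r = 2495.82 / √(18697.64 × 719.16) = 2495.82 / 3666.9599 ≈ 0.681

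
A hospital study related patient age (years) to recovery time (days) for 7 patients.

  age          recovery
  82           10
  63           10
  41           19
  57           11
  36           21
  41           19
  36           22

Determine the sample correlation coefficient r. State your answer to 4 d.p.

-0.9138

n = 7, Σx = 356, Σy = 112, Σx² = 19896, Σy² = 1968, Σxy = 5183
nΣxy − ΣxΣy = 36281 − 39872 = -3591
nΣx² − (Σx)² = 139272 − 126736 = 12536; nΣy² − (Σy)² = 13776 − 12544 = 1232
r = -3591 / √(12536 × 1232) = -3591 / 3929.9303 ≈ -0.9138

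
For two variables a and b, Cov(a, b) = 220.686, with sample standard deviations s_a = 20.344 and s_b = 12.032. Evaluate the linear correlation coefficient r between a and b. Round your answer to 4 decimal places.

r = Cov(a,b) / (s_a · s_b) = 220.686 / (20.344 × 12.032)
  = 220.686 / 244.7790 ≈ 0.9016

0.9016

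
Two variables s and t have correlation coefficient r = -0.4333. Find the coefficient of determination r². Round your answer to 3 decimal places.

r² = (-0.4333)² = 0.188

0.188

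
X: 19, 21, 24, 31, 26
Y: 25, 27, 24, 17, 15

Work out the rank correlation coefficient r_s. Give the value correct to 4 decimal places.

-0.8000

Rank X: 1, 2, 3, 5, 4
Rank Y: 4, 5, 3, 2, 1
d = rank(X) − rank(Y): -3, -3, 0, 3, 3; Σd² = 36
ρ = 1 − 6Σd² / [n(n²−1)] = 1 − 6×36 / (5×24) = 1 − 216/120 ≈ -0.8000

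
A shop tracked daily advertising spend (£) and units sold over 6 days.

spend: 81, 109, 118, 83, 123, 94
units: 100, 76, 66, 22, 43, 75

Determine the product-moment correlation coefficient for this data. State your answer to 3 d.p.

n = 6, Σx = 608, Σy = 382, Σx² = 63220, Σy² = 28090, Σxy = 38337
nΣxy − ΣxΣy = 230022 − 232256 = -2234
nΣx² − (Σx)² = 379320 − 369664 = 9656; nΣy² − (Σy)² = 168540 − 145924 = 22616
r = -2234 / √(9656 × 22616) = -2234 / 14777.6891 ≈ -0.151

-0.151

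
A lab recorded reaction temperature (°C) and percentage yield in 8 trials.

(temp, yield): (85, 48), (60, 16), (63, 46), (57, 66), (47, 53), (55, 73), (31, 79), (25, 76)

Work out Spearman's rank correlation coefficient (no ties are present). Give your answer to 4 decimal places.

-0.8095

Rank temp: 8, 6, 7, 5, 3, 4, 2, 1
Rank yield: 3, 1, 2, 5, 4, 6, 8, 7
d = rank(temp) − rank(yield): 5, 5, 5, 0, -1, -2, -6, -6; Σd² = 152
ρ = 1 − 6Σd² / [n(n²−1)] = 1 − 6×152 / (8×63) = 1 − 912/504 ≈ -0.8095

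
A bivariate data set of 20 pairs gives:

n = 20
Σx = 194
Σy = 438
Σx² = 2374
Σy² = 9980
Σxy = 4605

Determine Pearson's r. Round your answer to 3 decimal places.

r = (nΣxy − ΣxΣy) / √[(nΣx² − (Σx)²)(nΣy² − (Σy)²)]
Numerator: 20×4605 − 194×438 = 7128
Denominator: √[(47480 − 37636)(199600 − 191844)] = √[9844 × 7756] = 8737.8524
r = 7128 / 8737.8524 ≈ 0.816

0.816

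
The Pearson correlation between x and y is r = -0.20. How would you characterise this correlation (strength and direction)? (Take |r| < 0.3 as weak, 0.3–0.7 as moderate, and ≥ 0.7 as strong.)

weak negative

r = -0.20 < 0 so the relationship is negative.
|r| = 0.20, which falls in the weak range.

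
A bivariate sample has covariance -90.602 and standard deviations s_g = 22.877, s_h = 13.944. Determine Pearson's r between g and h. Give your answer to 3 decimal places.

-0.284

r = Cov(g,h) / (s_g · s_h) = -90.602 / (22.877 × 13.944)
  = -90.602 / 318.9969 ≈ -0.284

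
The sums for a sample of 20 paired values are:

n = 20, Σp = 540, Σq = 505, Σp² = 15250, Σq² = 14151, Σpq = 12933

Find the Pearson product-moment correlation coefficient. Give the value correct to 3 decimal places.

r = (nΣpq − ΣpΣq) / √[(nΣp² − (Σp)²)(nΣq² − (Σq)²)]
Numerator: 20×12933 − 540×505 = -14040
Denominator: √[(305000 − 291600)(283020 − 255025)] = √[13400 × 27995] = 19368.3505
r = -14040 / 19368.3505 ≈ -0.725

-0.725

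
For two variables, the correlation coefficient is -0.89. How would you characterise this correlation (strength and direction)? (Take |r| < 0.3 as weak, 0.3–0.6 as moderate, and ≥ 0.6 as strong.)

strong negative

r = -0.89 < 0 so the relationship is negative.
|r| = 0.89, which falls in the strong range.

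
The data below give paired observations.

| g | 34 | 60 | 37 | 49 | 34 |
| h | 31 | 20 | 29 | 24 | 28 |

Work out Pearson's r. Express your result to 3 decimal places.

-0.969

n = 5, Σg = 214, Σh = 132, Σg² = 9682, Σh² = 3562, Σgh = 5455
nΣgh − ΣgΣh = 27275 − 28248 = -973
nΣg² − (Σg)² = 48410 − 45796 = 2614; nΣh² − (Σh)² = 17810 − 17424 = 386
r = -973 / √(2614 × 386) = -973 / 1004.4919 ≈ -0.969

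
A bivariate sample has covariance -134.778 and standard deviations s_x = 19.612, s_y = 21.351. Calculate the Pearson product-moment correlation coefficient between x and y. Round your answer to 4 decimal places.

r = Cov(x,y) / (s_x · s_y) = -134.778 / (19.612 × 21.351)
  = -134.778 / 418.7358 ≈ -0.3219

-0.3219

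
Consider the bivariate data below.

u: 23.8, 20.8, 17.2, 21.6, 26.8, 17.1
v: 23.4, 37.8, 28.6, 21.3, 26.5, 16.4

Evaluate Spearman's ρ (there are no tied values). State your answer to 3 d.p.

0.143

Rank u: 5, 3, 2, 4, 6, 1
Rank v: 3, 6, 5, 2, 4, 1
d = rank(u) − rank(v): 2, -3, -3, 2, 2, 0; Σd² = 30
ρ = 1 − 6Σd² / [n(n²−1)] = 1 − 6×30 / (6×35) = 1 − 180/210 ≈ 0.143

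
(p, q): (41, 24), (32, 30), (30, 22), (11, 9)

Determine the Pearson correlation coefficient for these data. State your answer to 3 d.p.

n = 4, Σp = 114, Σq = 85, Σp² = 3726, Σq² = 2041, Σpq = 2703
nΣpq − ΣpΣq = 10812 − 9690 = 1122
nΣp² − (Σp)² = 14904 − 12996 = 1908; nΣq² − (Σq)² = 8164 − 7225 = 939
r = 1122 / √(1908 × 939) = 1122 / 1338.5111 ≈ 0.838

0.838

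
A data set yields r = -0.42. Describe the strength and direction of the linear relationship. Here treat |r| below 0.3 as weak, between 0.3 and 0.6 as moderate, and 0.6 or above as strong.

moderate negative

r = -0.42 < 0 so the relationship is negative.
|r| = 0.42, which falls in the moderate range.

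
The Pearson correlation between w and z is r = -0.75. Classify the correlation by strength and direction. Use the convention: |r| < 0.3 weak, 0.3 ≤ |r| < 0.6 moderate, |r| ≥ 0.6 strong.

strong negative

r = -0.75 < 0 so the relationship is negative.
|r| = 0.75, which falls in the strong range.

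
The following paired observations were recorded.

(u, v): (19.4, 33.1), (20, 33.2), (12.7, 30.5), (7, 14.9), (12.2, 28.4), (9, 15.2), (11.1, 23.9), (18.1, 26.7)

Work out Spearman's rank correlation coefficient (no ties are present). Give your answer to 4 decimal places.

0.9286

Rank u: 7, 8, 5, 1, 4, 2, 3, 6
Rank v: 7, 8, 6, 1, 5, 2, 3, 4
d = rank(u) − rank(v): 0, 0, -1, 0, -1, 0, 0, 2; Σd² = 6
ρ = 1 − 6Σd² / [n(n²−1)] = 1 − 6×6 / (8×63) = 1 − 36/504 ≈ 0.9286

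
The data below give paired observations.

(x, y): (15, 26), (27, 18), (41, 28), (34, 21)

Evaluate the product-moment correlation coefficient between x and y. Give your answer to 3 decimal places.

0.117

n = 4, Σx = 117, Σy = 93, Σx² = 3791, Σy² = 2225, Σxy = 2738
nΣxy − ΣxΣy = 10952 − 10881 = 71
nΣx² − (Σx)² = 15164 − 13689 = 1475; nΣy² − (Σy)² = 8900 − 8649 = 251
r = 71 / √(1475 × 251) = 71 / 608.4612 ≈ 0.117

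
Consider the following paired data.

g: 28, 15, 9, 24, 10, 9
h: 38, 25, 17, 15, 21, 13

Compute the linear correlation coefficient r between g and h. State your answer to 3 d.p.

0.624

n = 6, Σg = 95, Σh = 129, Σg² = 1847, Σh² = 3193, Σgh = 2279
nΣgh − ΣgΣh = 13674 − 12255 = 1419
nΣg² − (Σg)² = 11082 − 9025 = 2057; nΣh² − (Σh)² = 19158 − 16641 = 2517
r = 1419 / √(2057 × 2517) = 1419 / 2275.4052 ≈ 0.624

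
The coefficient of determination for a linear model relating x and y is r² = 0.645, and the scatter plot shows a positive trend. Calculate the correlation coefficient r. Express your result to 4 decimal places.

0.8031

|r| = √0.645 = 0.8031
The association is positive, so r = 0.8031.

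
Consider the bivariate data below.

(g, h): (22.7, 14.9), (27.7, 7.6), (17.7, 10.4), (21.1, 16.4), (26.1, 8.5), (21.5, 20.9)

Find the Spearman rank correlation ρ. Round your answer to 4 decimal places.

-0.6000

Rank g: 4, 6, 1, 2, 5, 3
Rank h: 4, 1, 3, 5, 2, 6
d = rank(g) − rank(h): 0, 5, -2, -3, 3, -3; Σd² = 56
ρ = 1 − 6Σd² / [n(n²−1)] = 1 − 6×56 / (6×35) = 1 − 336/210 ≈ -0.6000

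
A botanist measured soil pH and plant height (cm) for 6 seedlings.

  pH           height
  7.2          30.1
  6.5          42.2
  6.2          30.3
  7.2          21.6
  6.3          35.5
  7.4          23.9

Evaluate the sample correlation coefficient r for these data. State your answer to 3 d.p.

n = 6, Σx = 40.8, Σy = 183.6, Σx² = 278.82, Σy² = 5902.96, Σxy = 1234.91
nΣxy − ΣxΣy = 7409.46 − 7490.88 = -81.42
nΣx² − (Σx)² = 1672.92 − 1664.64 = 8.28; nΣy² − (Σy)² = 35417.76 − 33708.96 = 1708.8
r = -81.42 / √(8.28 × 1708.8) = -81.42 / 118.9490 ≈ -0.684

-0.684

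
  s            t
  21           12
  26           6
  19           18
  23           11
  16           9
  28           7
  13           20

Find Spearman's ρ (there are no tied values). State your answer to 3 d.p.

Rank s: 4, 6, 3, 5, 2, 7, 1
Rank t: 5, 1, 6, 4, 3, 2, 7
d = rank(s) − rank(t): -1, 5, -3, 1, -1, 5, -6; Σd² = 98
ρ = 1 − 6Σd² / [n(n²−1)] = 1 − 6×98 / (7×48) = 1 − 588/336 ≈ -0.750

-0.750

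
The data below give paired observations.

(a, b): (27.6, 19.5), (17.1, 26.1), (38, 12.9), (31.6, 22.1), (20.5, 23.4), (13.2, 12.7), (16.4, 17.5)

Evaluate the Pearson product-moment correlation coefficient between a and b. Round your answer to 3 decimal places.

n = 7, Σa = 164.4, Σb = 134.2, Σa² = 4360.18, Σb² = 2731.38, Σab = 3107.41
nΣab − ΣaΣb = 21751.87 − 22062.48 = -310.61
nΣa² − (Σa)² = 30521.26 − 27027.36 = 3493.9; nΣb² − (Σb)² = 19119.66 − 18009.64 = 1110.02
r = -310.61 / √(3493.9 × 1110.02) = -310.61 / 1969.3397 ≈ -0.158

-0.158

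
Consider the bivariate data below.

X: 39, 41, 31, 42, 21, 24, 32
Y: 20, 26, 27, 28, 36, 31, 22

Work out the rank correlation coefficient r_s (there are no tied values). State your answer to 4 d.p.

-0.5357

Rank X: 5, 6, 3, 7, 1, 2, 4
Rank Y: 1, 3, 4, 5, 7, 6, 2
d = rank(X) − rank(Y): 4, 3, -1, 2, -6, -4, 2; Σd² = 86
ρ = 1 − 6Σd² / [n(n²−1)] = 1 − 6×86 / (7×48) = 1 − 516/336 ≈ -0.5357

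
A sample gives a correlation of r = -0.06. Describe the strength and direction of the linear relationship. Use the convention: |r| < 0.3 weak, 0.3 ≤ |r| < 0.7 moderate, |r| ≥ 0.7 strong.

r = -0.06 < 0 so the relationship is negative.
|r| = 0.06, which falls in the weak range.

weak negative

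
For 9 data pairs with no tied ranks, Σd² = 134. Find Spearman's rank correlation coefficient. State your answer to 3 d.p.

ρ = 1 − 6Σd² / [n(n²−1)] = 1 − 6×134 / (9×80)
  = 1 − 804/720 = 1 − 1.1167 ≈ -0.117

-0.117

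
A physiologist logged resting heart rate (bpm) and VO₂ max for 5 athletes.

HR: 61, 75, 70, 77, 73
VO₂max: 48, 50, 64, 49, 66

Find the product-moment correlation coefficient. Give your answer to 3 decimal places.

0.120

n = 5, Σx = 356, Σy = 277, Σx² = 25504, Σy² = 15657, Σxy = 19749
nΣxy − ΣxΣy = 98745 − 98612 = 133
nΣx² − (Σx)² = 127520 − 126736 = 784; nΣy² − (Σy)² = 78285 − 76729 = 1556
r = 133 / √(784 × 1556) = 133 / 1104.4926 ≈ 0.120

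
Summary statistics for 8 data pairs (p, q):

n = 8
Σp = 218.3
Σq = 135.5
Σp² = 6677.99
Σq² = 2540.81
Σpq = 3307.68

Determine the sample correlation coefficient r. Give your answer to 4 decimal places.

r = (nΣpq − ΣpΣq) / √[(nΣp² − (Σp)²)(nΣq² − (Σq)²)]
Numerator: 8×3307.68 − 218.3×135.5 = -3118.21
Denominator: √[(53423.92 − 47654.89)(20326.48 − 18360.25)] = √[5769.03 × 1966.23] = 3367.9727
r = -3118.21 / 3367.9727 ≈ -0.9258

-0.9258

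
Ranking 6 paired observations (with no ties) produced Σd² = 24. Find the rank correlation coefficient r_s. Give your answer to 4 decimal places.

ρ = 1 − 6Σd² / [n(n²−1)] = 1 − 6×24 / (6×35)
  = 1 − 144/210 = 1 − 0.68571 ≈ 0.3143

0.3143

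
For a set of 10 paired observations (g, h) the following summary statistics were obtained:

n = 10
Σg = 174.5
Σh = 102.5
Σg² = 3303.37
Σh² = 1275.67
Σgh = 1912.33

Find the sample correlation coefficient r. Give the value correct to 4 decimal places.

r = (nΣgh − ΣgΣh) / √[(nΣg² − (Σg)²)(nΣh² − (Σh)²)]
Numerator: 10×1912.33 − 174.5×102.5 = 1237.05
Denominator: √[(33033.7 − 30450.25)(12756.7 − 10506.25)] = √[2583.45 × 2250.45] = 2411.2082
r = 1237.05 / 2411.2082 ≈ 0.5130

0.5130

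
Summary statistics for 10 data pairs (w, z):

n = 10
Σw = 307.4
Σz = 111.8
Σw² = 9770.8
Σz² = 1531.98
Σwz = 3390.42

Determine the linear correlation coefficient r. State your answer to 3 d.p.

-0.154

r = (nΣwz − ΣwΣz) / √[(nΣw² − (Σw)²)(nΣz² − (Σz)²)]
Numerator: 10×3390.42 − 307.4×111.8 = -463.12
Denominator: √[(97708 − 94494.76)(15319.8 − 12499.24)] = √[3213.24 × 2820.56] = 3010.5043
r = -463.12 / 3010.5043 ≈ -0.154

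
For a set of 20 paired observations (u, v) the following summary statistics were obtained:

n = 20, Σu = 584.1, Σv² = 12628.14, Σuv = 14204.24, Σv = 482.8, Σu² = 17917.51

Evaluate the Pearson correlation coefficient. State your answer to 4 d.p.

r = (nΣuv − ΣuΣv) / √[(nΣu² − (Σu)²)(nΣv² − (Σv)²)]
Numerator: 20×14204.24 − 584.1×482.8 = 2081.32
Denominator: √[(358350.2 − 341172.81)(252562.8 − 233095.84)] = √[17177.39 × 19466.96] = 18286.3765
r = 2081.32 / 18286.3765 ≈ 0.1138

0.1138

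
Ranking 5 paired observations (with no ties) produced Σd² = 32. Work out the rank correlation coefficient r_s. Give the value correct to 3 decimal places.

-0.600

ρ = 1 − 6Σd² / [n(n²−1)] = 1 − 6×32 / (5×24)
  = 1 − 192/120 = 1 − 1.6000 ≈ -0.600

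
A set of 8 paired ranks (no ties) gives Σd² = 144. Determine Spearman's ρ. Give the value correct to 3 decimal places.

-0.714

ρ = 1 − 6Σd² / [n(n²−1)] = 1 − 6×144 / (8×63)
  = 1 − 864/504 = 1 − 1.7143 ≈ -0.714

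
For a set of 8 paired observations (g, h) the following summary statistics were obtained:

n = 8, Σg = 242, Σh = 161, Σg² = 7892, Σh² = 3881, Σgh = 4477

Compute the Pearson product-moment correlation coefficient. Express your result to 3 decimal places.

-0.650

r = (nΣgh − ΣgΣh) / √[(nΣg² − (Σg)²)(nΣh² − (Σh)²)]
Numerator: 8×4477 − 242×161 = -3146
Denominator: √[(63136 − 58564)(31048 − 25921)] = √[4572 × 5127] = 4841.5539
r = -3146 / 4841.5539 ≈ -0.650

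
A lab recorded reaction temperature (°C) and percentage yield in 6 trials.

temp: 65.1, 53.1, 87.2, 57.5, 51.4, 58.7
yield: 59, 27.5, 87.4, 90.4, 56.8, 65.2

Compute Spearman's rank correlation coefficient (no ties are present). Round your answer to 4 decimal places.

Rank temp: 5, 2, 6, 3, 1, 4
Rank yield: 3, 1, 5, 6, 2, 4
d = rank(temp) − rank(yield): 2, 1, 1, -3, -1, 0; Σd² = 16
ρ = 1 − 6Σd² / [n(n²−1)] = 1 − 6×16 / (6×35) = 1 − 96/210 ≈ 0.5429

0.5429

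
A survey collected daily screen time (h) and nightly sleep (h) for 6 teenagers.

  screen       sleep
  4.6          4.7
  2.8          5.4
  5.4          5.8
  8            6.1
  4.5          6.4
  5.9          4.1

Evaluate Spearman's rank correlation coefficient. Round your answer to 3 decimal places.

Rank screen: 3, 1, 4, 6, 2, 5
Rank sleep: 2, 3, 4, 5, 6, 1
d = rank(screen) − rank(sleep): 1, -2, 0, 1, -4, 4; Σd² = 38
ρ = 1 − 6Σd² / [n(n²−1)] = 1 − 6×38 / (6×35) = 1 − 228/210 ≈ -0.086

-0.086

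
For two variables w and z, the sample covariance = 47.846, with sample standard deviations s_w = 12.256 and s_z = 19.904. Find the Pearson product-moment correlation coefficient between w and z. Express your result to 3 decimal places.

r = Cov(w,z) / (s_w · s_z) = 47.846 / (12.256 × 19.904)
  = 47.846 / 243.9434 ≈ 0.196

0.196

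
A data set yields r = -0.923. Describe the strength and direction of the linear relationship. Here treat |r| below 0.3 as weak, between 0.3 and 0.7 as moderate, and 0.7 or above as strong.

strong negative

r = -0.923 < 0 so the relationship is negative.
|r| = 0.923, which falls in the strong range.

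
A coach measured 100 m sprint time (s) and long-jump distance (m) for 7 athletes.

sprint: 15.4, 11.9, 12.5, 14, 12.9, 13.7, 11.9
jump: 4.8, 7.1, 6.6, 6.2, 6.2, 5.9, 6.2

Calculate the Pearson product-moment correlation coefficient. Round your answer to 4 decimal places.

n = 7, Σx = 92.3, Σy = 43, Σx² = 1226.73, Σy² = 267.14, Σxy = 562.3
nΣxy − ΣxΣy = 3936.1 − 3968.9 = -32.8
nΣx² − (Σx)² = 8587.11 − 8519.29 = 67.82; nΣy² − (Σy)² = 1869.98 − 1849 = 20.98
r = -32.8 / √(67.82 × 20.98) = -32.8 / 37.7209 ≈ -0.8695

-0.8695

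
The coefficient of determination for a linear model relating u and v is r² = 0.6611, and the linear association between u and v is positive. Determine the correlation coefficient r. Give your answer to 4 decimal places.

|r| = √0.6611 = 0.8131
The association is positive, so r = 0.8131.

0.8131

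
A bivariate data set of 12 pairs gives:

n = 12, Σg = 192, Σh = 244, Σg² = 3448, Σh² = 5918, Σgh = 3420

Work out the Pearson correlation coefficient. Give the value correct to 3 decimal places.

-0.807

r = (nΣgh − ΣgΣh) / √[(nΣg² − (Σg)²)(nΣh² − (Σh)²)]
Numerator: 12×3420 − 192×244 = -5808
Denominator: √[(41376 − 36864)(71016 − 59536)] = √[4512 × 11480] = 7197.0661
r = -5808 / 7197.0661 ≈ -0.807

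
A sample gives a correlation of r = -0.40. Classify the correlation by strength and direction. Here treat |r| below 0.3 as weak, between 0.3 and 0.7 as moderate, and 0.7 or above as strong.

moderate negative

r = -0.40 < 0 so the relationship is negative.
|r| = 0.40, which falls in the moderate range.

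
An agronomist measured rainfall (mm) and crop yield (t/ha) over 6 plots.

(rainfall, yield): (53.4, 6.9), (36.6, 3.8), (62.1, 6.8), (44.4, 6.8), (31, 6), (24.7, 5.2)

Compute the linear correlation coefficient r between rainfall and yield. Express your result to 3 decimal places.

n = 6, Σx = 252.2, Σy = 35.5, Σx² = 11589.98, Σy² = 217.57, Σxy = 1546.18
nΣxy − ΣxΣy = 9277.08 − 8953.1 = 323.98
nΣx² − (Σx)² = 69539.88 − 63604.84 = 5935.04; nΣy² − (Σy)² = 1305.42 − 1260.25 = 45.17
r = 323.98 / √(5935.04 × 45.17) = 323.98 / 517.7700 ≈ 0.626

0.626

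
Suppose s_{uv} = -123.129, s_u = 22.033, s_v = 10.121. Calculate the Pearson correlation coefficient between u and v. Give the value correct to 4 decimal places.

-0.5522

r = Cov(u,v) / (s_u · s_v) = -123.129 / (22.033 × 10.121)
  = -123.129 / 222.9960 ≈ -0.5522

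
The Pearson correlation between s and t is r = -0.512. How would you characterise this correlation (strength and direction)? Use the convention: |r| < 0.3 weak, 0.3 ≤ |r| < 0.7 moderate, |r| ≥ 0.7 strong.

moderate negative

r = -0.512 < 0 so the relationship is negative.
|r| = 0.512, which falls in the moderate range.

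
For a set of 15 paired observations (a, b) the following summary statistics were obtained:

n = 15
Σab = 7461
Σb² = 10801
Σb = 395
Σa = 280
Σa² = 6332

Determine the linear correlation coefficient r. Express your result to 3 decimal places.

0.132

r = (nΣab − ΣaΣb) / √[(nΣa² − (Σa)²)(nΣb² − (Σb)²)]
Numerator: 15×7461 − 280×395 = 1315
Denominator: √[(94980 − 78400)(162015 − 156025)] = √[16580 × 5990] = 9965.6510
r = 1315 / 9965.6510 ≈ 0.132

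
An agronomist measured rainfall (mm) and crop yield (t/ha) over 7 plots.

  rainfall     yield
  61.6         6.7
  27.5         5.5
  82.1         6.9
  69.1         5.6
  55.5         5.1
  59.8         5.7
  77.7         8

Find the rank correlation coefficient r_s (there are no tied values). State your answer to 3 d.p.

0.821

Rank rainfall: 4, 1, 7, 5, 2, 3, 6
Rank yield: 5, 2, 6, 3, 1, 4, 7
d = rank(rainfall) − rank(yield): -1, -1, 1, 2, 1, -1, -1; Σd² = 10
ρ = 1 − 6Σd² / [n(n²−1)] = 1 − 6×10 / (7×48) = 1 − 60/336 ≈ 0.821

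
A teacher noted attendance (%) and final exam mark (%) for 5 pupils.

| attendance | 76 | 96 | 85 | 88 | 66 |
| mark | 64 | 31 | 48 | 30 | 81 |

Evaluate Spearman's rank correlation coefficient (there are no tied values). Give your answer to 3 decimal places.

-0.900

Rank attendance: 2, 5, 3, 4, 1
Rank mark: 4, 2, 3, 1, 5
d = rank(attendance) − rank(mark): -2, 3, 0, 3, -4; Σd² = 38
ρ = 1 − 6Σd² / [n(n²−1)] = 1 − 6×38 / (5×24) = 1 − 228/120 ≈ -0.900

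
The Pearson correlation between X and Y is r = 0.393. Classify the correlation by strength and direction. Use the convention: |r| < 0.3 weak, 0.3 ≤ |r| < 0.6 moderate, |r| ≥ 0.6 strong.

r = 0.393 > 0 so the relationship is positive.
|r| = 0.393, which falls in the moderate range.

moderate positive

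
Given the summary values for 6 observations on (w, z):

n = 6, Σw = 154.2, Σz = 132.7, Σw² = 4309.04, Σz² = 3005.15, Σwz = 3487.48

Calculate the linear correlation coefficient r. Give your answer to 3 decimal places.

0.494

r = (nΣwz − ΣwΣz) / √[(nΣw² − (Σw)²)(nΣz² − (Σz)²)]
Numerator: 6×3487.48 − 154.2×132.7 = 462.54
Denominator: √[(25854.24 − 23777.64)(18030.9 − 17609.29)] = √[2076.6 × 421.61] = 935.6898
r = 462.54 / 935.6898 ≈ 0.494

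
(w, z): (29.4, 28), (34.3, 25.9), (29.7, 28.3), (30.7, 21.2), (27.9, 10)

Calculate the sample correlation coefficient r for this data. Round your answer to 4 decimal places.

n = 5, Σw = 152, Σz = 113.4, Σw² = 4643.84, Σz² = 2805.14, Σwz = 3481.92
nΣwz − ΣwΣz = 17409.6 − 17236.8 = 172.8
nΣw² − (Σw)² = 23219.2 − 23104 = 115.2; nΣz² − (Σz)² = 14025.7 − 12859.56 = 1166.14
r = 172.8 / √(115.2 × 1166.14) = 172.8 / 366.5233 ≈ 0.4715

0.4715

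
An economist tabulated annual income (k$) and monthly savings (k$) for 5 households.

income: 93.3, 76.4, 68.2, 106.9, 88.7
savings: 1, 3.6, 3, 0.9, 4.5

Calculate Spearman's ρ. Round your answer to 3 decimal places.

Rank income: 4, 2, 1, 5, 3
Rank savings: 2, 4, 3, 1, 5
d = rank(income) − rank(savings): 2, -2, -2, 4, -2; Σd² = 32
ρ = 1 − 6Σd² / [n(n²−1)] = 1 − 6×32 / (5×24) = 1 − 192/120 ≈ -0.600

-0.600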